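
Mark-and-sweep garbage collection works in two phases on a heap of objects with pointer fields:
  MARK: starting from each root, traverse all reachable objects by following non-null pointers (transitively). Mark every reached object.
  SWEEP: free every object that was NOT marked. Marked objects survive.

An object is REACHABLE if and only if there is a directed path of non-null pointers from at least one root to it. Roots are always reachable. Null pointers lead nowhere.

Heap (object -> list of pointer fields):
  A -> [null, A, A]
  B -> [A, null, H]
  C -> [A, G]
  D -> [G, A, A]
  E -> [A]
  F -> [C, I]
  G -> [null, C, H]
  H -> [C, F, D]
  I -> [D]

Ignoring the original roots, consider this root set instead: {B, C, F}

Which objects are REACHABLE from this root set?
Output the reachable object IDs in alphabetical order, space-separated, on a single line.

Roots: B C F
Mark B: refs=A null H, marked=B
Mark C: refs=A G, marked=B C
Mark F: refs=C I, marked=B C F
Mark A: refs=null A A, marked=A B C F
Mark H: refs=C F D, marked=A B C F H
Mark G: refs=null C H, marked=A B C F G H
Mark I: refs=D, marked=A B C F G H I
Mark D: refs=G A A, marked=A B C D F G H I
Unmarked (collected): E

Answer: A B C D F G H I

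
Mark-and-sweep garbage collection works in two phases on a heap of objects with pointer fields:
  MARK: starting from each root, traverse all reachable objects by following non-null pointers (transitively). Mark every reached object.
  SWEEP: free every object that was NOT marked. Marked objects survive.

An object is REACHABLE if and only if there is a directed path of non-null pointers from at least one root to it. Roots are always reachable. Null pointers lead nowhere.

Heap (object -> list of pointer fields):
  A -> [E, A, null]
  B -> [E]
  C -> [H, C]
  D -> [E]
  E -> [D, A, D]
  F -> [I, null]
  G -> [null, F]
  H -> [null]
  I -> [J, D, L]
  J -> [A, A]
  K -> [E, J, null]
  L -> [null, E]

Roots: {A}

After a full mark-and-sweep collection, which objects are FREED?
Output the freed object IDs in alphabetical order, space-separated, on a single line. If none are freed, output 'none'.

Roots: A
Mark A: refs=E A null, marked=A
Mark E: refs=D A D, marked=A E
Mark D: refs=E, marked=A D E
Unmarked (collected): B C F G H I J K L

Answer: B C F G H I J K L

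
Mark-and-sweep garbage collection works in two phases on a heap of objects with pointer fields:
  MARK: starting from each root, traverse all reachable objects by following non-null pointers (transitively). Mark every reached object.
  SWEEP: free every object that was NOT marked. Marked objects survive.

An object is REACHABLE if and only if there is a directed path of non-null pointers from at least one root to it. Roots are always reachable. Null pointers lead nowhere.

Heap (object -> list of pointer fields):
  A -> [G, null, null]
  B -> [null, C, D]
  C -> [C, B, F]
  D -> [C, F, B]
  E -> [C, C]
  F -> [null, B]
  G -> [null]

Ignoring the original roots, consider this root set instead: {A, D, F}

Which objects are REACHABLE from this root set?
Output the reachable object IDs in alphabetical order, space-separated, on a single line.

Answer: A B C D F G

Derivation:
Roots: A D F
Mark A: refs=G null null, marked=A
Mark D: refs=C F B, marked=A D
Mark F: refs=null B, marked=A D F
Mark G: refs=null, marked=A D F G
Mark C: refs=C B F, marked=A C D F G
Mark B: refs=null C D, marked=A B C D F G
Unmarked (collected): E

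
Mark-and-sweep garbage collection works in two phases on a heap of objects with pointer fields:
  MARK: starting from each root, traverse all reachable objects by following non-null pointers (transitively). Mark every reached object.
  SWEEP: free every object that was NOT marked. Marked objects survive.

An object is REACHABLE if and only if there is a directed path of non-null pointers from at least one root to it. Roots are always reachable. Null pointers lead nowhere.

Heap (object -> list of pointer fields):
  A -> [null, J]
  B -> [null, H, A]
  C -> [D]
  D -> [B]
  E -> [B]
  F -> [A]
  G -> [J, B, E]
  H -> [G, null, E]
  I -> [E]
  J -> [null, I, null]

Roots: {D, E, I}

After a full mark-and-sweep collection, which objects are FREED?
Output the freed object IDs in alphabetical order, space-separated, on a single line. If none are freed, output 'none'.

Answer: C F

Derivation:
Roots: D E I
Mark D: refs=B, marked=D
Mark E: refs=B, marked=D E
Mark I: refs=E, marked=D E I
Mark B: refs=null H A, marked=B D E I
Mark H: refs=G null E, marked=B D E H I
Mark A: refs=null J, marked=A B D E H I
Mark G: refs=J B E, marked=A B D E G H I
Mark J: refs=null I null, marked=A B D E G H I J
Unmarked (collected): C F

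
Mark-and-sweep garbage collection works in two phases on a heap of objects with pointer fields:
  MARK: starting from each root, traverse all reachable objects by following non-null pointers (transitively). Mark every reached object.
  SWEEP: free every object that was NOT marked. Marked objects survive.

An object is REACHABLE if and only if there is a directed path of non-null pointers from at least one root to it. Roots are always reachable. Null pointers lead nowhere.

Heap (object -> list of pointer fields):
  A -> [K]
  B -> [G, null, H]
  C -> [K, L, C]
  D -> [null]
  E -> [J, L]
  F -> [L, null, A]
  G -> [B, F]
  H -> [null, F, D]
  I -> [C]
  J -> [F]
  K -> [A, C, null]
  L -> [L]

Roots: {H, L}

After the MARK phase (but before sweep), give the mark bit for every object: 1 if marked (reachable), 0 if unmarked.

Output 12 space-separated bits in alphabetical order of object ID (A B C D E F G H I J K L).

Answer: 1 0 1 1 0 1 0 1 0 0 1 1

Derivation:
Roots: H L
Mark H: refs=null F D, marked=H
Mark L: refs=L, marked=H L
Mark F: refs=L null A, marked=F H L
Mark D: refs=null, marked=D F H L
Mark A: refs=K, marked=A D F H L
Mark K: refs=A C null, marked=A D F H K L
Mark C: refs=K L C, marked=A C D F H K L
Unmarked (collected): B E G I J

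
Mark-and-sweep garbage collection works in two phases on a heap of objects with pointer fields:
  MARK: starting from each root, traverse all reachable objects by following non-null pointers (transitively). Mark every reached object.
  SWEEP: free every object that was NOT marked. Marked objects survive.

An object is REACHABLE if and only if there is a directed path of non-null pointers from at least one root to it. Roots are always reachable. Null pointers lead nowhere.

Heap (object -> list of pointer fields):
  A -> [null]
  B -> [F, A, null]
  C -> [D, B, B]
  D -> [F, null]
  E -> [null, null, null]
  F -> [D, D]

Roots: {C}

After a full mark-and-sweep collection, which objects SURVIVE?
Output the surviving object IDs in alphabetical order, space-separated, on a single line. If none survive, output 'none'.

Answer: A B C D F

Derivation:
Roots: C
Mark C: refs=D B B, marked=C
Mark D: refs=F null, marked=C D
Mark B: refs=F A null, marked=B C D
Mark F: refs=D D, marked=B C D F
Mark A: refs=null, marked=A B C D F
Unmarked (collected): E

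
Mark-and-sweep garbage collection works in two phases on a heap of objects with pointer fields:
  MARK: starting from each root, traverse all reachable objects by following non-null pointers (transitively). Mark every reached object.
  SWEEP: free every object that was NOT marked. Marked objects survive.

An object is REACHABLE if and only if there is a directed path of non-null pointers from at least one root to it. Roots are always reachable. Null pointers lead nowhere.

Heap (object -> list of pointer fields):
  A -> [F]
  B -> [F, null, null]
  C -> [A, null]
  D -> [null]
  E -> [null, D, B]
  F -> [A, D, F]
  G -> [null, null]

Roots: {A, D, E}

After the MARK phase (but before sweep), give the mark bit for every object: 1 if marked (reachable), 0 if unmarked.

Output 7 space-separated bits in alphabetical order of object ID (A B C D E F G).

Answer: 1 1 0 1 1 1 0

Derivation:
Roots: A D E
Mark A: refs=F, marked=A
Mark D: refs=null, marked=A D
Mark E: refs=null D B, marked=A D E
Mark F: refs=A D F, marked=A D E F
Mark B: refs=F null null, marked=A B D E F
Unmarked (collected): C G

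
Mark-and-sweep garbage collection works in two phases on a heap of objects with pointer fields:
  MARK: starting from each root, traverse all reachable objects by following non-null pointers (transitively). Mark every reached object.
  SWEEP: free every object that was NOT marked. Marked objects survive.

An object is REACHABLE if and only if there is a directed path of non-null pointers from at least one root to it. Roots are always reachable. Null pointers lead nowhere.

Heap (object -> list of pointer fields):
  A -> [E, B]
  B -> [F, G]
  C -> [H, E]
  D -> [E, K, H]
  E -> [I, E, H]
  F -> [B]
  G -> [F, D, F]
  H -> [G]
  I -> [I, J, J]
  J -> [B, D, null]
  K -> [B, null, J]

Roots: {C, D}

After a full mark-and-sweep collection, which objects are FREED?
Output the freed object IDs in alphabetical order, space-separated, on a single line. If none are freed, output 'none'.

Roots: C D
Mark C: refs=H E, marked=C
Mark D: refs=E K H, marked=C D
Mark H: refs=G, marked=C D H
Mark E: refs=I E H, marked=C D E H
Mark K: refs=B null J, marked=C D E H K
Mark G: refs=F D F, marked=C D E G H K
Mark I: refs=I J J, marked=C D E G H I K
Mark B: refs=F G, marked=B C D E G H I K
Mark J: refs=B D null, marked=B C D E G H I J K
Mark F: refs=B, marked=B C D E F G H I J K
Unmarked (collected): A

Answer: A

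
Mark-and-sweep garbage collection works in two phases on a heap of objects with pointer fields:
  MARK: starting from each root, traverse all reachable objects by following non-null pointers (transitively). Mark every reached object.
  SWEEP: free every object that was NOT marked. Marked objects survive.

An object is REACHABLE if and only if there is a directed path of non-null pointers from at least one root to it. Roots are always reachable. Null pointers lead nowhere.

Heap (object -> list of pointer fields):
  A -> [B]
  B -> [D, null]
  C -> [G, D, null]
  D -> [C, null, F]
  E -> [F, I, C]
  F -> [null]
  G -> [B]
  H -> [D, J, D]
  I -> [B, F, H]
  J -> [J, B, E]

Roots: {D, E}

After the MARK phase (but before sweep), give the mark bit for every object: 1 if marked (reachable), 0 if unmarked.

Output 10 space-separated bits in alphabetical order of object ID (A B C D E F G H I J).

Answer: 0 1 1 1 1 1 1 1 1 1

Derivation:
Roots: D E
Mark D: refs=C null F, marked=D
Mark E: refs=F I C, marked=D E
Mark C: refs=G D null, marked=C D E
Mark F: refs=null, marked=C D E F
Mark I: refs=B F H, marked=C D E F I
Mark G: refs=B, marked=C D E F G I
Mark B: refs=D null, marked=B C D E F G I
Mark H: refs=D J D, marked=B C D E F G H I
Mark J: refs=J B E, marked=B C D E F G H I J
Unmarked (collected): A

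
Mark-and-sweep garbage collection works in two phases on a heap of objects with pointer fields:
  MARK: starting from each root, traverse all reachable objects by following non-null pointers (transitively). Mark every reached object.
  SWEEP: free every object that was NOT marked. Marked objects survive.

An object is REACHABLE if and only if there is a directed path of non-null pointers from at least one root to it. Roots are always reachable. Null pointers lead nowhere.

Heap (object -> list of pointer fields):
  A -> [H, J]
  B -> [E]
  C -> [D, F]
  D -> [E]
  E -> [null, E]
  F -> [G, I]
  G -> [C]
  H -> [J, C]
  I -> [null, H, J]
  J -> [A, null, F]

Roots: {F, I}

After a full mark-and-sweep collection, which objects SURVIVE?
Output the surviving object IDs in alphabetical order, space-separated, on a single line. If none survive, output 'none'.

Roots: F I
Mark F: refs=G I, marked=F
Mark I: refs=null H J, marked=F I
Mark G: refs=C, marked=F G I
Mark H: refs=J C, marked=F G H I
Mark J: refs=A null F, marked=F G H I J
Mark C: refs=D F, marked=C F G H I J
Mark A: refs=H J, marked=A C F G H I J
Mark D: refs=E, marked=A C D F G H I J
Mark E: refs=null E, marked=A C D E F G H I J
Unmarked (collected): B

Answer: A C D E F G H I J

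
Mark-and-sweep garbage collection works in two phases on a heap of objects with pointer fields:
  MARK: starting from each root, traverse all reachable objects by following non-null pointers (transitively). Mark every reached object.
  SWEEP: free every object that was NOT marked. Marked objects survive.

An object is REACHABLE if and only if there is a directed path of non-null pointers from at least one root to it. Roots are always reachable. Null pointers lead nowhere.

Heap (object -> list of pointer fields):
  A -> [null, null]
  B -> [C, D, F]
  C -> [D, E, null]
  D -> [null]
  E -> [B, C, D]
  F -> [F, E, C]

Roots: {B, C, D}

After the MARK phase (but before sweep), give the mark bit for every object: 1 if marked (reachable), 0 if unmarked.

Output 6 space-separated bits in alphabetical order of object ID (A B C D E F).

Answer: 0 1 1 1 1 1

Derivation:
Roots: B C D
Mark B: refs=C D F, marked=B
Mark C: refs=D E null, marked=B C
Mark D: refs=null, marked=B C D
Mark F: refs=F E C, marked=B C D F
Mark E: refs=B C D, marked=B C D E F
Unmarked (collected): A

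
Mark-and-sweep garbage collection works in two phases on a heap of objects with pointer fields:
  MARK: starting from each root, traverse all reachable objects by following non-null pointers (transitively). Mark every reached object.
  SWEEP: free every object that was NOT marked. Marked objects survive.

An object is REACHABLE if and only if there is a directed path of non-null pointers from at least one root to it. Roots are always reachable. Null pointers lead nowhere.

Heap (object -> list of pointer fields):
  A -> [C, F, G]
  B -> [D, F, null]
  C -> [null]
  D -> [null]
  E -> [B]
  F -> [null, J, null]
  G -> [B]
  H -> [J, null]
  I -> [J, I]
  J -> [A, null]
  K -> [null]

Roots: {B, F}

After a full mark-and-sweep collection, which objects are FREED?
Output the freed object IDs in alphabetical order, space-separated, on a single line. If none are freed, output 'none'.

Answer: E H I K

Derivation:
Roots: B F
Mark B: refs=D F null, marked=B
Mark F: refs=null J null, marked=B F
Mark D: refs=null, marked=B D F
Mark J: refs=A null, marked=B D F J
Mark A: refs=C F G, marked=A B D F J
Mark C: refs=null, marked=A B C D F J
Mark G: refs=B, marked=A B C D F G J
Unmarked (collected): E H I K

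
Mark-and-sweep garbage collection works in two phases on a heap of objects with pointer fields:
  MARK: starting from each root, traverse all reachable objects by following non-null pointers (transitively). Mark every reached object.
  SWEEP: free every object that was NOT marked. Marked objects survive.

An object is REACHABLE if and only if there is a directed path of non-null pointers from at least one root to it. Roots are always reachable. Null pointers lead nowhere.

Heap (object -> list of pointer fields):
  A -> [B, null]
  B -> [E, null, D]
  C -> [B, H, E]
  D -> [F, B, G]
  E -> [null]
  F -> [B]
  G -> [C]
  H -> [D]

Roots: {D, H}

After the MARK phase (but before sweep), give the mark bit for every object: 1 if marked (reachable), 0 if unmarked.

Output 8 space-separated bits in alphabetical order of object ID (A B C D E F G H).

Roots: D H
Mark D: refs=F B G, marked=D
Mark H: refs=D, marked=D H
Mark F: refs=B, marked=D F H
Mark B: refs=E null D, marked=B D F H
Mark G: refs=C, marked=B D F G H
Mark E: refs=null, marked=B D E F G H
Mark C: refs=B H E, marked=B C D E F G H
Unmarked (collected): A

Answer: 0 1 1 1 1 1 1 1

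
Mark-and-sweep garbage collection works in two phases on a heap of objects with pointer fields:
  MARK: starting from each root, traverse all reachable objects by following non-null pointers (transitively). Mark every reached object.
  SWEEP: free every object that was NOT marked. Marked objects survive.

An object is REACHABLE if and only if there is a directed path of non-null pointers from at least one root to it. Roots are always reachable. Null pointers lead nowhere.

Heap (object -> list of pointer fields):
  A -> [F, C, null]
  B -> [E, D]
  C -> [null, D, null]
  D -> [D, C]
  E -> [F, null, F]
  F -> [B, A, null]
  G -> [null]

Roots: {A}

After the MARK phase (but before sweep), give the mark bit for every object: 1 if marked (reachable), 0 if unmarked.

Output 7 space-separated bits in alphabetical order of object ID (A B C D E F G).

Roots: A
Mark A: refs=F C null, marked=A
Mark F: refs=B A null, marked=A F
Mark C: refs=null D null, marked=A C F
Mark B: refs=E D, marked=A B C F
Mark D: refs=D C, marked=A B C D F
Mark E: refs=F null F, marked=A B C D E F
Unmarked (collected): G

Answer: 1 1 1 1 1 1 0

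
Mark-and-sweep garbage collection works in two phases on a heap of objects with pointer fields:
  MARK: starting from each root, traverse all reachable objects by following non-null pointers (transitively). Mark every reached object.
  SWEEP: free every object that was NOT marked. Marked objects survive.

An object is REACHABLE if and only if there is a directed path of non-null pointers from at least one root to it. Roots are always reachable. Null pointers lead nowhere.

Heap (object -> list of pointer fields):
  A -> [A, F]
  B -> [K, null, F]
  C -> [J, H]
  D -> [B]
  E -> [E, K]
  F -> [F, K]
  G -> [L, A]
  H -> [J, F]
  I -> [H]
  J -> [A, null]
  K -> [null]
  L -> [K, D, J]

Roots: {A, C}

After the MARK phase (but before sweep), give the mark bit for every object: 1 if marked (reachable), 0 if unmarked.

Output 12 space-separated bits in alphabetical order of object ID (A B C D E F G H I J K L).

Roots: A C
Mark A: refs=A F, marked=A
Mark C: refs=J H, marked=A C
Mark F: refs=F K, marked=A C F
Mark J: refs=A null, marked=A C F J
Mark H: refs=J F, marked=A C F H J
Mark K: refs=null, marked=A C F H J K
Unmarked (collected): B D E G I L

Answer: 1 0 1 0 0 1 0 1 0 1 1 0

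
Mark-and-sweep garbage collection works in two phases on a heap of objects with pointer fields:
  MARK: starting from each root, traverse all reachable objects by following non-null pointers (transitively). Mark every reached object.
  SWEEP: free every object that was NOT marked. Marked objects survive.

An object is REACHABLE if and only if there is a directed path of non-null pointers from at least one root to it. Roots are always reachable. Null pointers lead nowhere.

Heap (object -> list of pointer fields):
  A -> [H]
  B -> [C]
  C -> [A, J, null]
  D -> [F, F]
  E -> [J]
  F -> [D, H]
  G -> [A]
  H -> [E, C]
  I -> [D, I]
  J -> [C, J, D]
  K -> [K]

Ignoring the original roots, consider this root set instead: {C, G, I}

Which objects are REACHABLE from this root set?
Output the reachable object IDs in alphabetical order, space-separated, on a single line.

Roots: C G I
Mark C: refs=A J null, marked=C
Mark G: refs=A, marked=C G
Mark I: refs=D I, marked=C G I
Mark A: refs=H, marked=A C G I
Mark J: refs=C J D, marked=A C G I J
Mark D: refs=F F, marked=A C D G I J
Mark H: refs=E C, marked=A C D G H I J
Mark F: refs=D H, marked=A C D F G H I J
Mark E: refs=J, marked=A C D E F G H I J
Unmarked (collected): B K

Answer: A C D E F G H I J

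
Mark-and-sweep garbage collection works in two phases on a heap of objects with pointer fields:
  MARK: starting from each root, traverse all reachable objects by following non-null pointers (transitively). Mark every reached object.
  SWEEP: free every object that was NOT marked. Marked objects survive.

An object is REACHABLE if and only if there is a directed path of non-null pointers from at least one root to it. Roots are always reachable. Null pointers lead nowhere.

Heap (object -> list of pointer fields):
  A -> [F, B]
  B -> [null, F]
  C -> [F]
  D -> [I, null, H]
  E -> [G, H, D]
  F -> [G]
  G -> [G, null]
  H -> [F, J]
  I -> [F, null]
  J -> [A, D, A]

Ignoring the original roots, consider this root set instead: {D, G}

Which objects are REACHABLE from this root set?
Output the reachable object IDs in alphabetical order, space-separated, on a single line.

Roots: D G
Mark D: refs=I null H, marked=D
Mark G: refs=G null, marked=D G
Mark I: refs=F null, marked=D G I
Mark H: refs=F J, marked=D G H I
Mark F: refs=G, marked=D F G H I
Mark J: refs=A D A, marked=D F G H I J
Mark A: refs=F B, marked=A D F G H I J
Mark B: refs=null F, marked=A B D F G H I J
Unmarked (collected): C E

Answer: A B D F G H I J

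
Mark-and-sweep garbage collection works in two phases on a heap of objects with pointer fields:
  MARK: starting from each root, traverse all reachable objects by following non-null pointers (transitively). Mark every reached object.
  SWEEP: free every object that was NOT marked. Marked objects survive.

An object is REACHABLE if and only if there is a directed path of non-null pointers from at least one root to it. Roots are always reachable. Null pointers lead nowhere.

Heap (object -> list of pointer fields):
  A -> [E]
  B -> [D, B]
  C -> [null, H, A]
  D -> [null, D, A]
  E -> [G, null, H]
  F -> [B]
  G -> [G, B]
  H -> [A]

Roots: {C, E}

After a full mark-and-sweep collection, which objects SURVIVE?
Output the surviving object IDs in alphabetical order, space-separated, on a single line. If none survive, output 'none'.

Answer: A B C D E G H

Derivation:
Roots: C E
Mark C: refs=null H A, marked=C
Mark E: refs=G null H, marked=C E
Mark H: refs=A, marked=C E H
Mark A: refs=E, marked=A C E H
Mark G: refs=G B, marked=A C E G H
Mark B: refs=D B, marked=A B C E G H
Mark D: refs=null D A, marked=A B C D E G H
Unmarked (collected): F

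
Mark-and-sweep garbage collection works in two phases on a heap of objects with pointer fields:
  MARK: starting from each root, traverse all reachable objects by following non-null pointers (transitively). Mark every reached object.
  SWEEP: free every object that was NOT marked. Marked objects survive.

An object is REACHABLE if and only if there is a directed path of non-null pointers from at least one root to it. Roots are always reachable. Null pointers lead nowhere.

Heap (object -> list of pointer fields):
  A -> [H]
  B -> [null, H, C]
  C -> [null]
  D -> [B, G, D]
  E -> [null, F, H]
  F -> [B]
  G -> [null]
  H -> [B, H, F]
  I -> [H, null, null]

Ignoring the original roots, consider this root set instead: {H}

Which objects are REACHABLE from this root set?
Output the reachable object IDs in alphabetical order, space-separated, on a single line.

Roots: H
Mark H: refs=B H F, marked=H
Mark B: refs=null H C, marked=B H
Mark F: refs=B, marked=B F H
Mark C: refs=null, marked=B C F H
Unmarked (collected): A D E G I

Answer: B C F H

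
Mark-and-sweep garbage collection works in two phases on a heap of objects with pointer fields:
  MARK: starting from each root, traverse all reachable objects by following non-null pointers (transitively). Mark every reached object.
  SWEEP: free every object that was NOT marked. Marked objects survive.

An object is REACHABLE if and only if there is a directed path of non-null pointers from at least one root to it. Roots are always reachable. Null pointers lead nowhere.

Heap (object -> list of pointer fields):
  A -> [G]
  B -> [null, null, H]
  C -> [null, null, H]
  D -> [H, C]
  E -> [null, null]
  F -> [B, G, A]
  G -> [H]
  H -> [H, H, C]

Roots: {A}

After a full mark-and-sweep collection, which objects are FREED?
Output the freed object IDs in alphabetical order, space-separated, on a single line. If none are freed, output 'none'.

Answer: B D E F

Derivation:
Roots: A
Mark A: refs=G, marked=A
Mark G: refs=H, marked=A G
Mark H: refs=H H C, marked=A G H
Mark C: refs=null null H, marked=A C G H
Unmarked (collected): B D E F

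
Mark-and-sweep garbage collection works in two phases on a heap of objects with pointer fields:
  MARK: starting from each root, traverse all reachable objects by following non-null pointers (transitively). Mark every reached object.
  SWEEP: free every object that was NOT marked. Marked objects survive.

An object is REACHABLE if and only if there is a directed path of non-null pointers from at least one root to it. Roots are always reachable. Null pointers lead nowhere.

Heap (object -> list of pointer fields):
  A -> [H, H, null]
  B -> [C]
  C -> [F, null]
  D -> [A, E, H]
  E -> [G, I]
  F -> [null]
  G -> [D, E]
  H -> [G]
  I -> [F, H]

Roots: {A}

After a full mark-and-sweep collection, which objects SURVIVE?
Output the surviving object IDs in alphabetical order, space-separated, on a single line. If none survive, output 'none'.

Answer: A D E F G H I

Derivation:
Roots: A
Mark A: refs=H H null, marked=A
Mark H: refs=G, marked=A H
Mark G: refs=D E, marked=A G H
Mark D: refs=A E H, marked=A D G H
Mark E: refs=G I, marked=A D E G H
Mark I: refs=F H, marked=A D E G H I
Mark F: refs=null, marked=A D E F G H I
Unmarked (collected): B C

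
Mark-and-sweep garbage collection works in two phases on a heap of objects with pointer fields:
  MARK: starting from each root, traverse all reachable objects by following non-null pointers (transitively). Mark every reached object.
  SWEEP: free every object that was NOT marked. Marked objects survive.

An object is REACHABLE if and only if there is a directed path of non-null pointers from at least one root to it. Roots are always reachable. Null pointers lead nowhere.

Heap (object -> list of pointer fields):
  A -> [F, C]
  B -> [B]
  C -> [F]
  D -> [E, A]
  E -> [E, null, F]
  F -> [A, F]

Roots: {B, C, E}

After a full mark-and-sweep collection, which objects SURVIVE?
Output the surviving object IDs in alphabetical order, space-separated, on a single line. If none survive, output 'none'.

Answer: A B C E F

Derivation:
Roots: B C E
Mark B: refs=B, marked=B
Mark C: refs=F, marked=B C
Mark E: refs=E null F, marked=B C E
Mark F: refs=A F, marked=B C E F
Mark A: refs=F C, marked=A B C E F
Unmarked (collected): D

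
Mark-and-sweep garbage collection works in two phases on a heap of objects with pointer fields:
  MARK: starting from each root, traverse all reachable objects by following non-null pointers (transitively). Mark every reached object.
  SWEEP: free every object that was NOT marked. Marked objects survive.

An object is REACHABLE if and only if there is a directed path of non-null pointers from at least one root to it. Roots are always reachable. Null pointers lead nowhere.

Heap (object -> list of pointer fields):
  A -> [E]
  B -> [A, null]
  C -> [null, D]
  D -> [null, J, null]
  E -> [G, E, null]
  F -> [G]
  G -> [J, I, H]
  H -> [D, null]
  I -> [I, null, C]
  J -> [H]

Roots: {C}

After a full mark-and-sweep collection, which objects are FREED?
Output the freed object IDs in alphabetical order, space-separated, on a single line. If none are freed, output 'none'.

Roots: C
Mark C: refs=null D, marked=C
Mark D: refs=null J null, marked=C D
Mark J: refs=H, marked=C D J
Mark H: refs=D null, marked=C D H J
Unmarked (collected): A B E F G I

Answer: A B E F G I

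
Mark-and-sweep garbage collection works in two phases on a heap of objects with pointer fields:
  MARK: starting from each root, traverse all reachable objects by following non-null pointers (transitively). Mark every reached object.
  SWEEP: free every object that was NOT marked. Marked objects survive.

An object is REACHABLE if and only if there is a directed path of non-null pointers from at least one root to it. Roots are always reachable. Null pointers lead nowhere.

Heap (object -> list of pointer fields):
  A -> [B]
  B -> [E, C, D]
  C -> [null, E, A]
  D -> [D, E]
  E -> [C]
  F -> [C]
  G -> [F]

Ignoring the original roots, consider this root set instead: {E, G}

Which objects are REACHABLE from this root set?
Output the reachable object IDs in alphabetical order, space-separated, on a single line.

Answer: A B C D E F G

Derivation:
Roots: E G
Mark E: refs=C, marked=E
Mark G: refs=F, marked=E G
Mark C: refs=null E A, marked=C E G
Mark F: refs=C, marked=C E F G
Mark A: refs=B, marked=A C E F G
Mark B: refs=E C D, marked=A B C E F G
Mark D: refs=D E, marked=A B C D E F G
Unmarked (collected): (none)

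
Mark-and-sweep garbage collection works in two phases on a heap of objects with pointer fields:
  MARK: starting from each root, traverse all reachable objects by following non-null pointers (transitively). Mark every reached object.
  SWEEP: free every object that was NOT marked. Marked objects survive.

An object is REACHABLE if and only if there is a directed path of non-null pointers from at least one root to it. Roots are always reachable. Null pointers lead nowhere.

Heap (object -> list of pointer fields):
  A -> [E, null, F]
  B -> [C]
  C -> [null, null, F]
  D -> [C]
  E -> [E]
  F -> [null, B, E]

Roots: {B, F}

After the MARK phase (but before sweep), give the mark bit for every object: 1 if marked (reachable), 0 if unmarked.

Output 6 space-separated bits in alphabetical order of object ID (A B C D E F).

Roots: B F
Mark B: refs=C, marked=B
Mark F: refs=null B E, marked=B F
Mark C: refs=null null F, marked=B C F
Mark E: refs=E, marked=B C E F
Unmarked (collected): A D

Answer: 0 1 1 0 1 1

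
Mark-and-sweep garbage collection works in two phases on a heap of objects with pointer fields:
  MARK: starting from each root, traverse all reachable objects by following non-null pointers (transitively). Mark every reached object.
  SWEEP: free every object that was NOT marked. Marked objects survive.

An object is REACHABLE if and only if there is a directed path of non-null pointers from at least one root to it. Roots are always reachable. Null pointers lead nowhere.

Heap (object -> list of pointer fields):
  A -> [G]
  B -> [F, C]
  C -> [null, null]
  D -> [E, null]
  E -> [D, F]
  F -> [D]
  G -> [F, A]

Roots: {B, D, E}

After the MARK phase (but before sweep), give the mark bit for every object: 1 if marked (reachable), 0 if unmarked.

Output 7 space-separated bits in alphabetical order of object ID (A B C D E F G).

Roots: B D E
Mark B: refs=F C, marked=B
Mark D: refs=E null, marked=B D
Mark E: refs=D F, marked=B D E
Mark F: refs=D, marked=B D E F
Mark C: refs=null null, marked=B C D E F
Unmarked (collected): A G

Answer: 0 1 1 1 1 1 0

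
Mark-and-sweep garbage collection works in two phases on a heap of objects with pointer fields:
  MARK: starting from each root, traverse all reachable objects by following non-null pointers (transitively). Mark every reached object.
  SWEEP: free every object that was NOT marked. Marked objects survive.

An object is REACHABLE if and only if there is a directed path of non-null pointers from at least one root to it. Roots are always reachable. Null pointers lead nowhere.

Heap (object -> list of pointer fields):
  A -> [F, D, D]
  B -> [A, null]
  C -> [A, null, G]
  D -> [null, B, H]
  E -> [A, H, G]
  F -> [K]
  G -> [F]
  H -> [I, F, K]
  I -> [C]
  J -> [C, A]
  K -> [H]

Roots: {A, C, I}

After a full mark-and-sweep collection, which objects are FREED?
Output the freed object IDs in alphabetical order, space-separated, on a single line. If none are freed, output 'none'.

Answer: E J

Derivation:
Roots: A C I
Mark A: refs=F D D, marked=A
Mark C: refs=A null G, marked=A C
Mark I: refs=C, marked=A C I
Mark F: refs=K, marked=A C F I
Mark D: refs=null B H, marked=A C D F I
Mark G: refs=F, marked=A C D F G I
Mark K: refs=H, marked=A C D F G I K
Mark B: refs=A null, marked=A B C D F G I K
Mark H: refs=I F K, marked=A B C D F G H I K
Unmarked (collected): E J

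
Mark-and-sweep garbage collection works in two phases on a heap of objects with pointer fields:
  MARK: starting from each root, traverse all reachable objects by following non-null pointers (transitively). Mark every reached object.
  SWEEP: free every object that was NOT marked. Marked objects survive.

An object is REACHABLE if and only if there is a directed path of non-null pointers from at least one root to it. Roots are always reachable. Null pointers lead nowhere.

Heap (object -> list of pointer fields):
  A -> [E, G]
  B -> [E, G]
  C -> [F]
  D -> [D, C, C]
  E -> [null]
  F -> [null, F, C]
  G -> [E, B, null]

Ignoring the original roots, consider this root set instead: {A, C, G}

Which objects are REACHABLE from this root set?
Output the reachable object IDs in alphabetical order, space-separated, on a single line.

Answer: A B C E F G

Derivation:
Roots: A C G
Mark A: refs=E G, marked=A
Mark C: refs=F, marked=A C
Mark G: refs=E B null, marked=A C G
Mark E: refs=null, marked=A C E G
Mark F: refs=null F C, marked=A C E F G
Mark B: refs=E G, marked=A B C E F G
Unmarked (collected): D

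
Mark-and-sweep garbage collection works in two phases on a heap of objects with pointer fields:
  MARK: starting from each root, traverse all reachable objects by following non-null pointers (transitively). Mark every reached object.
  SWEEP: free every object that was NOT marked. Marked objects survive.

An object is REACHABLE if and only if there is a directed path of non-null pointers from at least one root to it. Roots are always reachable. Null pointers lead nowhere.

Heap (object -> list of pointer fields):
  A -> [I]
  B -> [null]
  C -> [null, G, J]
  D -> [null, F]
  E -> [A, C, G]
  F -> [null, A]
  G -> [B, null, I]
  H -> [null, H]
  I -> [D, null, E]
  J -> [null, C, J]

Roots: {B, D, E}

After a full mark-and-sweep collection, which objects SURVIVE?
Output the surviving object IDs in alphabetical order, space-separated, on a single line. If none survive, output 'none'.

Roots: B D E
Mark B: refs=null, marked=B
Mark D: refs=null F, marked=B D
Mark E: refs=A C G, marked=B D E
Mark F: refs=null A, marked=B D E F
Mark A: refs=I, marked=A B D E F
Mark C: refs=null G J, marked=A B C D E F
Mark G: refs=B null I, marked=A B C D E F G
Mark I: refs=D null E, marked=A B C D E F G I
Mark J: refs=null C J, marked=A B C D E F G I J
Unmarked (collected): H

Answer: A B C D E F G I J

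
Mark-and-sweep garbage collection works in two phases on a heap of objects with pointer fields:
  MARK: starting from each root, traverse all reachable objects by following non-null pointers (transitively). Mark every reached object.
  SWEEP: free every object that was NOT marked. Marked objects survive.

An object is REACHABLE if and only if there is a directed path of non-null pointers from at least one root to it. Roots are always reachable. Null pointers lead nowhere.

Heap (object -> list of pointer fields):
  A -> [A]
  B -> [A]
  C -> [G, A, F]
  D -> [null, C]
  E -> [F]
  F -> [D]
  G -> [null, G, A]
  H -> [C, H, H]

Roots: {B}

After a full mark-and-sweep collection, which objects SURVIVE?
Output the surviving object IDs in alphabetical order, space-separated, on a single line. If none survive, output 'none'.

Roots: B
Mark B: refs=A, marked=B
Mark A: refs=A, marked=A B
Unmarked (collected): C D E F G H

Answer: A B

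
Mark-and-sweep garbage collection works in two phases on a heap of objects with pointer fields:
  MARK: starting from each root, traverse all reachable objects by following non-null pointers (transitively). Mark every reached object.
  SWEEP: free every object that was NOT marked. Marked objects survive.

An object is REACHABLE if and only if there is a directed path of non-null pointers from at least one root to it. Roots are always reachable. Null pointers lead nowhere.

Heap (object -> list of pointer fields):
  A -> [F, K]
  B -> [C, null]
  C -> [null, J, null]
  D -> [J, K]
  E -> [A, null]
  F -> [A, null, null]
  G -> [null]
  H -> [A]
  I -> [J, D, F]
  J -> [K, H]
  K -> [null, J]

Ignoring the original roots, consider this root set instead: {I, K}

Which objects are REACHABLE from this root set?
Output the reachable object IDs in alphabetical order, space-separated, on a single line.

Roots: I K
Mark I: refs=J D F, marked=I
Mark K: refs=null J, marked=I K
Mark J: refs=K H, marked=I J K
Mark D: refs=J K, marked=D I J K
Mark F: refs=A null null, marked=D F I J K
Mark H: refs=A, marked=D F H I J K
Mark A: refs=F K, marked=A D F H I J K
Unmarked (collected): B C E G

Answer: A D F H I J K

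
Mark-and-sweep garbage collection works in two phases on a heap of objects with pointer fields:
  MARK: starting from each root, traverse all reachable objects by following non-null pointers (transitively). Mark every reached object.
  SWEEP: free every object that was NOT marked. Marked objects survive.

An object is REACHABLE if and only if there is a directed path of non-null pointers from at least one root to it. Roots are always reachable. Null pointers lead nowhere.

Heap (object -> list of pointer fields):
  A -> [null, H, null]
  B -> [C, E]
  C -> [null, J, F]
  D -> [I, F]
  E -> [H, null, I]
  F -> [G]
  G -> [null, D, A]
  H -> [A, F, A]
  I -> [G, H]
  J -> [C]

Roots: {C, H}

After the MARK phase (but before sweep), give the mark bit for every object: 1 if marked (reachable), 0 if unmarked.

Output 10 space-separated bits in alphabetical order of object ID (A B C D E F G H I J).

Roots: C H
Mark C: refs=null J F, marked=C
Mark H: refs=A F A, marked=C H
Mark J: refs=C, marked=C H J
Mark F: refs=G, marked=C F H J
Mark A: refs=null H null, marked=A C F H J
Mark G: refs=null D A, marked=A C F G H J
Mark D: refs=I F, marked=A C D F G H J
Mark I: refs=G H, marked=A C D F G H I J
Unmarked (collected): B E

Answer: 1 0 1 1 0 1 1 1 1 1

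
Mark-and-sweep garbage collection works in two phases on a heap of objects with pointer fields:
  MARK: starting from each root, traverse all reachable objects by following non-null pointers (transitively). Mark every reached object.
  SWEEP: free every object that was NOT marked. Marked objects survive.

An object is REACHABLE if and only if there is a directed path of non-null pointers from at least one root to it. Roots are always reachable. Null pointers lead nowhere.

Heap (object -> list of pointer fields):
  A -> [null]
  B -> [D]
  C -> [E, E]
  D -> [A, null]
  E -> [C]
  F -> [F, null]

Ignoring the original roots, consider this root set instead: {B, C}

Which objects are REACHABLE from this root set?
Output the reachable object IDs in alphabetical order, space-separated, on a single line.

Roots: B C
Mark B: refs=D, marked=B
Mark C: refs=E E, marked=B C
Mark D: refs=A null, marked=B C D
Mark E: refs=C, marked=B C D E
Mark A: refs=null, marked=A B C D E
Unmarked (collected): F

Answer: A B C D E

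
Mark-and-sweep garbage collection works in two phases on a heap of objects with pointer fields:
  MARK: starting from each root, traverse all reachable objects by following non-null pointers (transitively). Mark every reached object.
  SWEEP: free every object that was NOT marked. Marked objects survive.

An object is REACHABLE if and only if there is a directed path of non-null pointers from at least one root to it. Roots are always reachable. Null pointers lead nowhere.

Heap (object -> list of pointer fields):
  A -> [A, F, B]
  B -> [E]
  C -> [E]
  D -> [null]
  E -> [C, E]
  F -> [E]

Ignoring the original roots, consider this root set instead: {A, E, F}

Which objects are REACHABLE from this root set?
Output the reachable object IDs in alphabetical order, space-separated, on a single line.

Roots: A E F
Mark A: refs=A F B, marked=A
Mark E: refs=C E, marked=A E
Mark F: refs=E, marked=A E F
Mark B: refs=E, marked=A B E F
Mark C: refs=E, marked=A B C E F
Unmarked (collected): D

Answer: A B C E F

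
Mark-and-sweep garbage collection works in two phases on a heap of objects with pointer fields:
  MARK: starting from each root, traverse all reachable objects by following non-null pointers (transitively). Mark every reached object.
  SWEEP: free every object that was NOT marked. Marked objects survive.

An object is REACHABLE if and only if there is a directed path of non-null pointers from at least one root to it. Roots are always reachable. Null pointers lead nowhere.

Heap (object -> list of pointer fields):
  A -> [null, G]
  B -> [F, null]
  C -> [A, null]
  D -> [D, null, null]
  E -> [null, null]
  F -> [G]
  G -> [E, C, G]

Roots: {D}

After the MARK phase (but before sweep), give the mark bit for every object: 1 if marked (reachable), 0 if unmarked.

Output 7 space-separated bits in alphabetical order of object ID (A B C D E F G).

Roots: D
Mark D: refs=D null null, marked=D
Unmarked (collected): A B C E F G

Answer: 0 0 0 1 0 0 0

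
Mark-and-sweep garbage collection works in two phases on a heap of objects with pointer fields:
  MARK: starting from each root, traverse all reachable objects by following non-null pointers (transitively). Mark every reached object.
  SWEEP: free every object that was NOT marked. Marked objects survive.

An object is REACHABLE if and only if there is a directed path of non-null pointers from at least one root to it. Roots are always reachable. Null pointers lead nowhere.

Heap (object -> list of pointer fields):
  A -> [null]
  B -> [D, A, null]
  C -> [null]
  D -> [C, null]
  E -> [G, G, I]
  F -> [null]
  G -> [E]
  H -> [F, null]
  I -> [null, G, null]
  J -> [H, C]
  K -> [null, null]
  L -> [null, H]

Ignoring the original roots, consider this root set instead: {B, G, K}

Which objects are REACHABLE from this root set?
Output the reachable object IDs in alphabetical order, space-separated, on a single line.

Roots: B G K
Mark B: refs=D A null, marked=B
Mark G: refs=E, marked=B G
Mark K: refs=null null, marked=B G K
Mark D: refs=C null, marked=B D G K
Mark A: refs=null, marked=A B D G K
Mark E: refs=G G I, marked=A B D E G K
Mark C: refs=null, marked=A B C D E G K
Mark I: refs=null G null, marked=A B C D E G I K
Unmarked (collected): F H J L

Answer: A B C D E G I K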